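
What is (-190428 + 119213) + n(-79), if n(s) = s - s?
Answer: -71215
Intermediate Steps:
n(s) = 0
(-190428 + 119213) + n(-79) = (-190428 + 119213) + 0 = -71215 + 0 = -71215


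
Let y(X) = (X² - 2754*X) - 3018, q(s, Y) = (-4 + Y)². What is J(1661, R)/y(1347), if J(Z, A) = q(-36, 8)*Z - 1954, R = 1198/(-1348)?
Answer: -1894/146019 ≈ -0.012971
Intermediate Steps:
R = -599/674 (R = 1198*(-1/1348) = -599/674 ≈ -0.88872)
y(X) = -3018 + X² - 2754*X
J(Z, A) = -1954 + 16*Z (J(Z, A) = (-4 + 8)²*Z - 1954 = 4²*Z - 1954 = 16*Z - 1954 = -1954 + 16*Z)
J(1661, R)/y(1347) = (-1954 + 16*1661)/(-3018 + 1347² - 2754*1347) = (-1954 + 26576)/(-3018 + 1814409 - 3709638) = 24622/(-1898247) = 24622*(-1/1898247) = -1894/146019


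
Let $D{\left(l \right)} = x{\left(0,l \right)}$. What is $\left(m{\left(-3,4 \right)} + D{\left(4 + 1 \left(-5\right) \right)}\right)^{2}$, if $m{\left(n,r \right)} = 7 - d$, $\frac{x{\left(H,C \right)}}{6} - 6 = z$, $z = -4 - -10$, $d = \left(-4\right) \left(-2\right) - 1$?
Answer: $5184$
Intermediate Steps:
$d = 7$ ($d = 8 - 1 = 7$)
$z = 6$ ($z = -4 + 10 = 6$)
$x{\left(H,C \right)} = 72$ ($x{\left(H,C \right)} = 36 + 6 \cdot 6 = 36 + 36 = 72$)
$D{\left(l \right)} = 72$
$m{\left(n,r \right)} = 0$ ($m{\left(n,r \right)} = 7 - 7 = 0$)
$\left(m{\left(-3,4 \right)} + D{\left(4 + 1 \left(-5\right) \right)}\right)^{2} = \left(0 + 72\right)^{2} = 72^{2} = 5184$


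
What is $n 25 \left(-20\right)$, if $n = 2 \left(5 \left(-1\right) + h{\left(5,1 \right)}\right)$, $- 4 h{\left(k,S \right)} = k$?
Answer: $6250$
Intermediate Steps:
$h{\left(k,S \right)} = - \frac{k}{4}$
$n = - \frac{25}{2}$ ($n = 2 \left(5 \left(-1\right) - \frac{5}{4}\right) = 2 \left(-5 - \frac{5}{4}\right) = 2 \left(- \frac{25}{4}\right) = - \frac{25}{2} \approx -12.5$)
$n 25 \left(-20\right) = \left(- \frac{25}{2}\right) 25 \left(-20\right) = \left(- \frac{625}{2}\right) \left(-20\right) = 6250$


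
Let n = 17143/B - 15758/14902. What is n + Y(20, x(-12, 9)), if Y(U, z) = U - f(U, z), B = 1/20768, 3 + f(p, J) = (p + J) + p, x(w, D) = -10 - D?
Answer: 2652748421647/7451 ≈ 3.5603e+8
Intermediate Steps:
f(p, J) = -3 + J + 2*p (f(p, J) = -3 + ((p + J) + p) = -3 + ((J + p) + p) = -3 + (J + 2*p) = -3 + J + 2*p)
B = 1/20768 ≈ 4.8151e-5
Y(U, z) = 3 - U - z (Y(U, z) = U - (-3 + z + 2*U) = U + (3 - z - 2*U) = 3 - U - z)
n = 2652748406745/7451 (n = 17143/(1/20768) - 15758/14902 = 17143*20768 - 15758*1/14902 = 356025824 - 7879/7451 = 2652748406745/7451 ≈ 3.5603e+8)
n + Y(20, x(-12, 9)) = 2652748406745/7451 + (3 - 1*20 - (-10 - 1*9)) = 2652748406745/7451 + (3 - 20 - (-10 - 9)) = 2652748406745/7451 + (3 - 20 - 1*(-19)) = 2652748406745/7451 + (3 - 20 + 19) = 2652748406745/7451 + 2 = 2652748421647/7451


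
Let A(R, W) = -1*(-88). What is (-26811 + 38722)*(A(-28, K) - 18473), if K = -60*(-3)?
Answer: -218983735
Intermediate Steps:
K = 180
A(R, W) = 88
(-26811 + 38722)*(A(-28, K) - 18473) = (-26811 + 38722)*(88 - 18473) = 11911*(-18385) = -218983735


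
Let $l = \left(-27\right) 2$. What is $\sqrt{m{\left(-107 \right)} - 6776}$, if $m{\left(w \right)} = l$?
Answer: $i \sqrt{6830} \approx 82.644 i$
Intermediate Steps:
$l = -54$
$m{\left(w \right)} = -54$
$\sqrt{m{\left(-107 \right)} - 6776} = \sqrt{-54 - 6776} = \sqrt{-6830} = i \sqrt{6830}$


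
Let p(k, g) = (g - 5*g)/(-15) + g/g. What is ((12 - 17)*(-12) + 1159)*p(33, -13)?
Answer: -45103/15 ≈ -3006.9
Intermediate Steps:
p(k, g) = 1 + 4*g/15 (p(k, g) = -4*g*(-1/15) + 1 = 4*g/15 + 1 = 1 + 4*g/15)
((12 - 17)*(-12) + 1159)*p(33, -13) = ((12 - 17)*(-12) + 1159)*(1 + (4/15)*(-13)) = (-5*(-12) + 1159)*(1 - 52/15) = (60 + 1159)*(-37/15) = 1219*(-37/15) = -45103/15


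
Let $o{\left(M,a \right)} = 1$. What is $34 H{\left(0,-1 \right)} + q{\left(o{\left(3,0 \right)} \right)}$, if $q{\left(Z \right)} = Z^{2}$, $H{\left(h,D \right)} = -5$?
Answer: $-169$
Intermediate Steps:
$34 H{\left(0,-1 \right)} + q{\left(o{\left(3,0 \right)} \right)} = 34 \left(-5\right) + 1^{2} = -170 + 1 = -169$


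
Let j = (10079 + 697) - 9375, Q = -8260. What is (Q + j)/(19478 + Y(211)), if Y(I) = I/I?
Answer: -6859/19479 ≈ -0.35212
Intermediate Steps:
Y(I) = 1
j = 1401 (j = 10776 - 9375 = 1401)
(Q + j)/(19478 + Y(211)) = (-8260 + 1401)/(19478 + 1) = -6859/19479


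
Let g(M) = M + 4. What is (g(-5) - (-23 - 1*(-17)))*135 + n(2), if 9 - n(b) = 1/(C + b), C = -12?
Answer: 6841/10 ≈ 684.10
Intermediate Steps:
n(b) = 9 - 1/(-12 + b)
g(M) = 4 + M
(g(-5) - (-23 - 1*(-17)))*135 + n(2) = ((4 - 5) - (-23 - 1*(-17)))*135 + (-109 + 9*2)/(-12 + 2) = (-1 - (-23 + 17))*135 + (-109 + 18)/(-10) = (-1 - 1*(-6))*135 - ⅒*(-91) = (-1 + 6)*135 + 91/10 = 5*135 + 91/10 = 675 + 91/10 = 6841/10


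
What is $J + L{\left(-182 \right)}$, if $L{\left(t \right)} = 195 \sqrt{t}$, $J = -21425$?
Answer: $-21425 + 195 i \sqrt{182} \approx -21425.0 + 2630.7 i$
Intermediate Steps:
$J + L{\left(-182 \right)} = -21425 + 195 \sqrt{-182} = -21425 + 195 i \sqrt{182}$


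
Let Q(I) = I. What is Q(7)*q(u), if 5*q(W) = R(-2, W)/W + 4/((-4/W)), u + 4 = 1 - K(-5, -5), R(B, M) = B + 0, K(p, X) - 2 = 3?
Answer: 231/20 ≈ 11.550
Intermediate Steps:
K(p, X) = 5 (K(p, X) = 2 + 3 = 5)
R(B, M) = B
u = -8 (u = -4 + (1 - 1*5) = -4 + (1 - 5) = -4 - 4 = -8)
q(W) = -2/(5*W) - W/5 (q(W) = (-2/W + 4/((-4/W)))/5 = (-2/W + 4*(-W/4))/5 = (-2/W - W)/5 = (-W - 2/W)/5 = -2/(5*W) - W/5)
Q(7)*q(u) = 7*((⅕)*(-2 - 1*(-8)²)/(-8)) = 7*((⅕)*(-⅛)*(-2 - 1*64)) = 7*((⅕)*(-⅛)*(-2 - 64)) = 7*((⅕)*(-⅛)*(-66)) = 7*(33/20) = 231/20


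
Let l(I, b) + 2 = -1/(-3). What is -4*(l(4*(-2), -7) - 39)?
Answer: 488/3 ≈ 162.67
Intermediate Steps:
l(I, b) = -5/3 (l(I, b) = -2 - 1/(-3) = -2 - 1*(-⅓) = -2 + ⅓ = -5/3)
-4*(l(4*(-2), -7) - 39) = -4*(-5/3 - 39) = -4*(-122/3) = 488/3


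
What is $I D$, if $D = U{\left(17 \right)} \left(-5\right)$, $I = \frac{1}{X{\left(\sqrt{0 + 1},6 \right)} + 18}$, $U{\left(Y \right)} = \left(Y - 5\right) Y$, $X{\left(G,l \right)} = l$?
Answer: $- \frac{85}{2} \approx -42.5$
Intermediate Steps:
$U{\left(Y \right)} = Y \left(-5 + Y\right)$ ($U{\left(Y \right)} = \left(-5 + Y\right) Y = Y \left(-5 + Y\right)$)
$I = \frac{1}{24}$ ($I = \frac{1}{6 + 18} = \frac{1}{24} \approx 0.041667$)
$D = -1020$ ($D = 17 \left(-5 + 17\right) \left(-5\right) = 17 \cdot 12 \left(-5\right) = 204 \left(-5\right) = -1020$)
$I D = \frac{1}{24} \left(-1020\right) = - \frac{85}{2}$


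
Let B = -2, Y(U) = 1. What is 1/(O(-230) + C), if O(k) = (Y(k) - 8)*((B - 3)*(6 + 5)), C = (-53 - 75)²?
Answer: 1/16769 ≈ 5.9634e-5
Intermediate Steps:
C = 16384 (C = (-128)² = 16384)
O(k) = 385 (O(k) = (1 - 8)*((-2 - 3)*(6 + 5)) = -(-35)*11 = -7*(-55) = 385)
1/(O(-230) + C) = 1/(385 + 16384) = 1/16769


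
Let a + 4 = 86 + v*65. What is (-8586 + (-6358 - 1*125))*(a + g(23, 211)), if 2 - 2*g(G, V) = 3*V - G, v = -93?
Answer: 94437423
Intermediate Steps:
g(G, V) = 1 + G/2 - 3*V/2 (g(G, V) = 1 - (3*V - G)/2 = 1 - (-G + 3*V)/2 = 1 + (G/2 - 3*V/2) = 1 + G/2 - 3*V/2)
a = -5963 (a = -4 + (86 - 93*65) = -4 + (86 - 6045) = -4 - 5959 = -5963)
(-8586 + (-6358 - 1*125))*(a + g(23, 211)) = (-8586 + (-6358 - 1*125))*(-5963 + (1 + (½)*23 - 3/2*211)) = (-8586 + (-6358 - 125))*(-5963 + (1 + 23/2 - 633/2)) = (-8586 - 6483)*(-5963 - 304) = -15069*(-6267) = 94437423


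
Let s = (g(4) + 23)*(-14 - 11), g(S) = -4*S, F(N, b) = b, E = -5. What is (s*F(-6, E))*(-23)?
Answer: -20125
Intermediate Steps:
s = -175 (s = (-4*4 + 23)*(-14 - 11) = (-16 + 23)*(-25) = 7*(-25) = -175)
(s*F(-6, E))*(-23) = -175*(-5)*(-23) = 875*(-23) = -20125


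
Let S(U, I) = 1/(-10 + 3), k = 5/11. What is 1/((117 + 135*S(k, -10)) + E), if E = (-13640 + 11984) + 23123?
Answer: 7/150953 ≈ 4.6372e-5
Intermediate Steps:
k = 5/11 (k = 5*(1/11) = 5/11 ≈ 0.45455)
S(U, I) = -⅐ (S(U, I) = 1/(-7) = -⅐)
E = 21467 (E = -1656 + 23123 = 21467)
1/((117 + 135*S(k, -10)) + E) = 1/((117 + 135*(-⅐)) + 21467) = 1/((117 - 135/7) + 21467) = 1/(684/7 + 21467) = 1/(150953/7) = 7/150953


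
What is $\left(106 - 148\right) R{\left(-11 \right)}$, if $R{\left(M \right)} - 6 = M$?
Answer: $210$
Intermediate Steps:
$R{\left(M \right)} = 6 + M$
$\left(106 - 148\right) R{\left(-11 \right)} = \left(106 - 148\right) \left(6 - 11\right) = \left(-42\right) \left(-5\right) = 210$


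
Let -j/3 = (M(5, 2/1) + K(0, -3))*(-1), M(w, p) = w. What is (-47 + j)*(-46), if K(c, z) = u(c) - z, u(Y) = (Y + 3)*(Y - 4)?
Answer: 2714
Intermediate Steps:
u(Y) = (-4 + Y)*(3 + Y) (u(Y) = (3 + Y)*(-4 + Y) = (-4 + Y)*(3 + Y))
K(c, z) = -12 + c² - c - z (K(c, z) = (-12 + c² - c) - z = -12 + c² - c - z)
j = -12 (j = -3*(5 + (-12 + 0² - 1*0 - 1*(-3)))*(-1) = -3*(5 + (-12 + 0 + 0 + 3))*(-1) = -3*(5 - 9)*(-1) = -(-12)*(-1) = -3*4 = -12)
(-47 + j)*(-46) = (-47 - 12)*(-46) = -59*(-46) = 2714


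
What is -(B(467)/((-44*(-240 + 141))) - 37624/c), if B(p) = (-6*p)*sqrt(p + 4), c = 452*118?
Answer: 4703/6667 + 467*sqrt(471)/726 ≈ 14.666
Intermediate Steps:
c = 53336
B(p) = -6*p*sqrt(4 + p) (B(p) = (-6*p)*sqrt(4 + p) = -6*p*sqrt(4 + p))
-(B(467)/((-44*(-240 + 141))) - 37624/c) = -((-6*467*sqrt(4 + 467))/((-44*(-240 + 141))) - 37624/53336) = -((-6*467*sqrt(471))/((-44*(-99))) - 37624*1/53336) = -(-2802*sqrt(471)/4356 - 4703/6667) = -(-2802*sqrt(471)*(1/4356) - 4703/6667) = -(-467*sqrt(471)/726 - 4703/6667) = -(-4703/6667 - 467*sqrt(471)/726) = 4703/6667 + 467*sqrt(471)/726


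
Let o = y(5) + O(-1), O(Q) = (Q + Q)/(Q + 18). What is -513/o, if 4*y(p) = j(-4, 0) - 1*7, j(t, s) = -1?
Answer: 969/4 ≈ 242.25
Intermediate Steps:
O(Q) = 2*Q/(18 + Q) (O(Q) = (2*Q)/(18 + Q) = 2*Q/(18 + Q))
y(p) = -2 (y(p) = (-1 - 1*7)/4 = (-1 - 7)/4 = (¼)*(-8) = -2)
o = -36/17 (o = -2 + 2*(-1)/(18 - 1) = -2 + 2*(-1)/17 = -2 + 2*(-1)*(1/17) = -2 - 2/17 = -36/17 ≈ -2.1176)
-513/o = -513/(-36/17) = -513*(-17/36) = 969/4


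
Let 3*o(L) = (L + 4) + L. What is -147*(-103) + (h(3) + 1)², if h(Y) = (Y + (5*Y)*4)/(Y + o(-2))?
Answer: 15625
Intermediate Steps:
o(L) = 4/3 + 2*L/3 (o(L) = ((L + 4) + L)/3 = ((4 + L) + L)/3 = (4 + 2*L)/3 = 4/3 + 2*L/3)
h(Y) = 21 (h(Y) = (Y + (5*Y)*4)/(Y + (4/3 + (⅔)*(-2))) = (Y + 20*Y)/(Y + (4/3 - 4/3)) = (21*Y)/(Y + 0) = (21*Y)/Y = 21)
-147*(-103) + (h(3) + 1)² = -147*(-103) + (21 + 1)² = 15141 + 22² = 15141 + 484 = 15625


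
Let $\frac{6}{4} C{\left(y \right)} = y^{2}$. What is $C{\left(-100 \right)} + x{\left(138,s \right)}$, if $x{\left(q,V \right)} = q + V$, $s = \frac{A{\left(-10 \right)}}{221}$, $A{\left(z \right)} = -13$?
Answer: $\frac{347035}{51} \approx 6804.6$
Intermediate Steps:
$C{\left(y \right)} = \frac{2 y^{2}}{3}$
$s = - \frac{1}{17}$ ($s = - \frac{13}{221} = \left(-13\right) \frac{1}{221} = - \frac{1}{17} \approx -0.058824$)
$x{\left(q,V \right)} = V + q$
$C{\left(-100 \right)} + x{\left(138,s \right)} = \frac{2 \left(-100\right)^{2}}{3} + \left(- \frac{1}{17} + 138\right) = \frac{2}{3} \cdot 10000 + \frac{2345}{17} = \frac{20000}{3} + \frac{2345}{17} = \frac{347035}{51}$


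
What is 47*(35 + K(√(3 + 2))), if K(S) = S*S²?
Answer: 1645 + 235*√5 ≈ 2170.5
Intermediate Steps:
K(S) = S³
47*(35 + K(√(3 + 2))) = 47*(35 + (√(3 + 2))³) = 47*(35 + (√5)³) = 47*(35 + 5*√5) = 1645 + 235*√5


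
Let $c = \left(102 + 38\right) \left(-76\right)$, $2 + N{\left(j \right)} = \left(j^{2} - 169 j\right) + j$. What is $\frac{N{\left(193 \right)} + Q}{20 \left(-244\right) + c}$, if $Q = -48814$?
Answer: $\frac{43991}{15520} \approx 2.8345$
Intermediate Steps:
$N{\left(j \right)} = -2 + j^{2} - 168 j$ ($N{\left(j \right)} = -2 + \left(\left(j^{2} - 169 j\right) + j\right) = -2 + \left(j^{2} - 168 j\right) = -2 + j^{2} - 168 j$)
$c = -10640$ ($c = 140 \left(-76\right) = -10640$)
$\frac{N{\left(193 \right)} + Q}{20 \left(-244\right) + c} = \frac{\left(-2 + 193^{2} - 32424\right) - 48814}{20 \left(-244\right) - 10640} = \frac{\left(-2 + 37249 - 32424\right) - 48814}{-4880 - 10640} = \frac{4823 - 48814}{-15520} = \left(-43991\right) \left(- \frac{1}{15520}\right) = \frac{43991}{15520}$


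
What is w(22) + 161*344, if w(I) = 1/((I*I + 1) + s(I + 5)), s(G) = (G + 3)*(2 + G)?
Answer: 75045321/1355 ≈ 55384.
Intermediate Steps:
s(G) = (2 + G)*(3 + G) (s(G) = (3 + G)*(2 + G) = (2 + G)*(3 + G))
w(I) = 1/(32 + I² + (5 + I)² + 5*I) (w(I) = 1/((I*I + 1) + (6 + (I + 5)² + 5*(I + 5))) = 1/((I² + 1) + (6 + (5 + I)² + 5*(5 + I))) = 1/((1 + I²) + (6 + (5 + I)² + (25 + 5*I))) = 1/((1 + I²) + (31 + (5 + I)² + 5*I)) = 1/(32 + I² + (5 + I)² + 5*I))
w(22) + 161*344 = 1/(57 + 2*22² + 15*22) + 161*344 = 1/(57 + 2*484 + 330) + 55384 = 1/(57 + 968 + 330) + 55384 = 1/1355 + 55384 = 75045321/1355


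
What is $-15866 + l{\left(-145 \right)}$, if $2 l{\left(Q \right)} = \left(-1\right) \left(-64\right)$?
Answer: $-15834$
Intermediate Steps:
$l{\left(Q \right)} = 32$ ($l{\left(Q \right)} = \frac{\left(-1\right) \left(-64\right)}{2} = \frac{1}{2} \cdot 64 = 32$)
$-15866 + l{\left(-145 \right)} = -15866 + 32 = -15834$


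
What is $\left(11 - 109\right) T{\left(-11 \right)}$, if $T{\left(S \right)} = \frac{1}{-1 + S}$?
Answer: $\frac{49}{6} \approx 8.1667$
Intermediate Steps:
$\left(11 - 109\right) T{\left(-11 \right)} = \frac{11 - 109}{-1 - 11} = - \frac{98}{-12} = \left(-98\right) \left(- \frac{1}{12}\right) = \frac{49}{6}$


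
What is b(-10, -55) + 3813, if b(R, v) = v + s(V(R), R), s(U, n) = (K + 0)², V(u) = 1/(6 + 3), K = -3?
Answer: 3767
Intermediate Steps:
V(u) = ⅑ (V(u) = 1/9 = ⅑)
s(U, n) = 9 (s(U, n) = (-3 + 0)² = (-3)² = 9)
b(R, v) = 9 + v (b(R, v) = v + 9 = 9 + v)
b(-10, -55) + 3813 = (9 - 55) + 3813 = -46 + 3813 = 3767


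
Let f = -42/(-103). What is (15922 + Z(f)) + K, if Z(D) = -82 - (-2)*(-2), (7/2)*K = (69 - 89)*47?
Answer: 108972/7 ≈ 15567.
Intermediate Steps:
K = -1880/7 (K = 2*((69 - 89)*47)/7 = 2*(-20*47)/7 = (2/7)*(-940) = -1880/7 ≈ -268.57)
f = 42/103 (f = -42*(-1/103) = 42/103 ≈ 0.40777)
Z(D) = -86 (Z(D) = -82 - 1*4 = -82 - 4 = -86)
(15922 + Z(f)) + K = (15922 - 86) - 1880/7 = 15836 - 1880/7 = 108972/7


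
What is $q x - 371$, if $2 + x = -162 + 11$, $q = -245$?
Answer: $37114$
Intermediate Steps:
$x = -153$ ($x = -2 + \left(-162 + 11\right) = -2 - 151 = -153$)
$q x - 371 = \left(-245\right) \left(-153\right) - 371 = 37485 - 371 = 37114$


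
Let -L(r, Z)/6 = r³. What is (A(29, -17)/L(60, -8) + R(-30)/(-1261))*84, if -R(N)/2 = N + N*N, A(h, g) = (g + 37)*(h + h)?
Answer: 394376017/3404700 ≈ 115.83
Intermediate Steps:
A(h, g) = 2*h*(37 + g) (A(h, g) = (37 + g)*(2*h) = 2*h*(37 + g))
L(r, Z) = -6*r³
R(N) = -2*N - 2*N² (R(N) = -2*(N + N*N) = -2*(N + N²) = -2*N - 2*N²)
(A(29, -17)/L(60, -8) + R(-30)/(-1261))*84 = ((2*29*(37 - 17))/((-6*60³)) - 2*(-30)*(1 - 30)/(-1261))*84 = ((2*29*20)/((-6*216000)) - 2*(-30)*(-29)*(-1/1261))*84 = (1160/(-1296000) - 1740*(-1/1261))*84 = (1160*(-1/1296000) + 1740/1261)*84 = (-29/32400 + 1740/1261)*84 = (56339431/40856400)*84 = 394376017/3404700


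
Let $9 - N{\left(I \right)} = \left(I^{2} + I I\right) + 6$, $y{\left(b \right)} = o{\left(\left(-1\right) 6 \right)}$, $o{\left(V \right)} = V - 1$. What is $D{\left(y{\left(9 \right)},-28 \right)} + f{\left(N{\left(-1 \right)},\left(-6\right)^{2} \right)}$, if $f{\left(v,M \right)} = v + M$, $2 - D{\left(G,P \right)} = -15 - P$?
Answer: $26$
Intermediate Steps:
$o{\left(V \right)} = -1 + V$
$y{\left(b \right)} = -7$ ($y{\left(b \right)} = -1 - 6 = -7$)
$D{\left(G,P \right)} = 17 + P$ ($D{\left(G,P \right)} = 2 - \left(-15 - P\right) = 2 + \left(15 + P\right) = 17 + P$)
$N{\left(I \right)} = 3 - 2 I^{2}$ ($N{\left(I \right)} = 9 - \left(\left(I^{2} + I I\right) + 6\right) = 9 - \left(\left(I^{2} + I^{2}\right) + 6\right) = 9 - \left(2 I^{2} + 6\right) = 9 - \left(6 + 2 I^{2}\right) = 3 - 2 I^{2}$)
$f{\left(v,M \right)} = M + v$
$D{\left(y{\left(9 \right)},-28 \right)} + f{\left(N{\left(-1 \right)},\left(-6\right)^{2} \right)} = \left(17 - 28\right) + \left(\left(-6\right)^{2} + \left(3 - 2 \left(-1\right)^{2}\right)\right) = -11 + \left(36 + \left(3 - 2\right)\right) = -11 + \left(36 + 1\right) = -11 + 37 = 26$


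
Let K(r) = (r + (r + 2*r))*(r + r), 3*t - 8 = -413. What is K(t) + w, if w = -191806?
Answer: -46006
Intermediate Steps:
t = -135 (t = 8/3 + (1/3)*(-413) = 8/3 - 413/3 = -135)
K(r) = 8*r**2 (K(r) = (r + 3*r)*(2*r) = (4*r)*(2*r) = 8*r**2)
K(t) + w = 8*(-135)**2 - 191806 = 8*18225 - 191806 = 145800 - 191806 = -46006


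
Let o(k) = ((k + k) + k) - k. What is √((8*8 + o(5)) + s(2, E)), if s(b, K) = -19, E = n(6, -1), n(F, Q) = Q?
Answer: √55 ≈ 7.4162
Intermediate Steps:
E = -1
o(k) = 2*k (o(k) = (2*k + k) - k = 3*k - k = 2*k)
√((8*8 + o(5)) + s(2, E)) = √((8*8 + 2*5) - 19) = √((64 + 10) - 19) = √(74 - 19) = √55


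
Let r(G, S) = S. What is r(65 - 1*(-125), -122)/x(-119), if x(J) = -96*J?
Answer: -61/5712 ≈ -0.010679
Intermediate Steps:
r(65 - 1*(-125), -122)/x(-119) = -122/((-96*(-119))) = -122/11424 = -122*1/11424 = -61/5712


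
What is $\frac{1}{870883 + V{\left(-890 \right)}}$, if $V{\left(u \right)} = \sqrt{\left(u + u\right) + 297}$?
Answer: $\frac{870883}{758437201172} - \frac{i \sqrt{1483}}{758437201172} \approx 1.1483 \cdot 10^{-6} - 5.0775 \cdot 10^{-11} i$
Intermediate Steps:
$V{\left(u \right)} = \sqrt{297 + 2 u}$ ($V{\left(u \right)} = \sqrt{2 u + 297} = \sqrt{297 + 2 u}$)
$\frac{1}{870883 + V{\left(-890 \right)}} = \frac{1}{870883 + \sqrt{297 + 2 \left(-890\right)}} = \frac{1}{870883 + \sqrt{297 - 1780}} = \frac{1}{870883 + \sqrt{-1483}} = \frac{1}{870883 + i \sqrt{1483}}$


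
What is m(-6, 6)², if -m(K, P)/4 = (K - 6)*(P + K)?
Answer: 0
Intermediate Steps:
m(K, P) = -4*(-6 + K)*(K + P) (m(K, P) = -4*(K - 6)*(P + K) = -4*(-6 + K)*(K + P))
m(-6, 6)² = (-4*(-6)² + 24*(-6) + 24*6 - 4*(-6)*6)² = (-4*36 - 144 + 144 + 144)² = (-144 - 144 + 144 + 144)² = 0² = 0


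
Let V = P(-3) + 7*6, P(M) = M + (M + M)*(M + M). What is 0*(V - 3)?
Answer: 0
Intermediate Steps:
P(M) = M + 4*M² (P(M) = M + (2*M)*(2*M) = M + 4*M²)
V = 75 (V = -3*(1 + 4*(-3)) + 7*6 = -3*(1 - 12) + 42 = -3*(-11) + 42 = 33 + 42 = 75)
0*(V - 3) = 0*(75 - 3) = 0*72 = 0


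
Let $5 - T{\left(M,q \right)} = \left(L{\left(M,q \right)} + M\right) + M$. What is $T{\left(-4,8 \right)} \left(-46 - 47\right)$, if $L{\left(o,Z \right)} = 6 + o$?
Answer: $-1023$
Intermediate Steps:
$T{\left(M,q \right)} = -1 - 3 M$ ($T{\left(M,q \right)} = 5 - \left(\left(\left(6 + M\right) + M\right) + M\right) = 5 - \left(\left(6 + 2 M\right) + M\right) = 5 - \left(6 + 3 M\right) = -1 - 3 M$)
$T{\left(-4,8 \right)} \left(-46 - 47\right) = \left(-1 - -12\right) \left(-46 - 47\right) = \left(-1 + 12\right) \left(-93\right) = 11 \left(-93\right) = -1023$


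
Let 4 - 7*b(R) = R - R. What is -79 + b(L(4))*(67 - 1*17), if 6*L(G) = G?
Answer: -353/7 ≈ -50.429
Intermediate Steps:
L(G) = G/6
b(R) = 4/7 (b(R) = 4/7 - (R - R)/7 = 4/7 - 1/7*0 = 4/7 + 0 = 4/7)
-79 + b(L(4))*(67 - 1*17) = -79 + 4*(67 - 1*17)/7 = -79 + 4*(67 - 17)/7 = -79 + (4/7)*50 = -79 + 200/7 = -353/7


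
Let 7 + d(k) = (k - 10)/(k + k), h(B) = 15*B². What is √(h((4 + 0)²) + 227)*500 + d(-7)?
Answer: -81/14 + 3500*√83 ≈ 31881.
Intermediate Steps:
d(k) = -7 + (-10 + k)/(2*k) (d(k) = -7 + (k - 10)/(k + k) = -7 + (-10 + k)/((2*k)) = -7 + (-10 + k)*(1/(2*k)) = -7 + (-10 + k)/(2*k))
√(h((4 + 0)²) + 227)*500 + d(-7) = √(15*((4 + 0)²)² + 227)*500 + (-13/2 - 5/(-7)) = √(15*(4²)² + 227)*500 + (-13/2 - 5*(-⅐)) = √(15*16² + 227)*500 + (-13/2 + 5/7) = √(15*256 + 227)*500 - 81/14 = √(3840 + 227)*500 - 81/14 = √4067*500 - 81/14 = (7*√83)*500 - 81/14 = 3500*√83 - 81/14 = -81/14 + 3500*√83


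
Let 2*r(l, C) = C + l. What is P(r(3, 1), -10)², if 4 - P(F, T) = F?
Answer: 4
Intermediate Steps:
r(l, C) = C/2 + l/2 (r(l, C) = (C + l)/2 = C/2 + l/2)
P(F, T) = 4 - F
P(r(3, 1), -10)² = (4 - ((½)*1 + (½)*3))² = (4 - (½ + 3/2))² = (4 - 1*2)² = (4 - 2)² = 2² = 4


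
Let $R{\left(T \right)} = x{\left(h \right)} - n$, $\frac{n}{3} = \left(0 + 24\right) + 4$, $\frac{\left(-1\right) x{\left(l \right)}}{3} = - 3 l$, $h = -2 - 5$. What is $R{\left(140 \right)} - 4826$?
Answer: $-4973$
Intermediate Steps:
$h = -7$
$x{\left(l \right)} = 9 l$ ($x{\left(l \right)} = - 3 \left(- 3 l\right) = 9 l$)
$n = 84$ ($n = 3 \left(\left(0 + 24\right) + 4\right) = 3 \left(24 + 4\right) = 3 \cdot 28 = 84$)
$R{\left(T \right)} = -147$ ($R{\left(T \right)} = 9 \left(-7\right) - 84 = -63 - 84 = -147$)
$R{\left(140 \right)} - 4826 = -147 - 4826 = -4973$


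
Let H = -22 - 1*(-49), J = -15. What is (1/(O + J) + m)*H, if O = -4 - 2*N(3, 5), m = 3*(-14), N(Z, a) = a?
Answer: -32913/29 ≈ -1134.9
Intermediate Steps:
m = -42
O = -14 (O = -4 - 2*5 = -4 - 10 = -14)
H = 27 (H = -22 + 49 = 27)
(1/(O + J) + m)*H = (1/(-14 - 15) - 42)*27 = (1/(-29) - 42)*27 = (-1/29 - 42)*27 = -1219/29*27 = -32913/29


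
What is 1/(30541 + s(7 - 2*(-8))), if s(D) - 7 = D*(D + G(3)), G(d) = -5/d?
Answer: 3/93116 ≈ 3.2218e-5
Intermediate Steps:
s(D) = 7 + D*(-5/3 + D) (s(D) = 7 + D*(D - 5/3) = 7 + D*(-5/3 + D))
1/(30541 + s(7 - 2*(-8))) = 1/(30541 + (7 + (7 - 2*(-8))² - 5*(7 - 2*(-8))/3)) = 1/(30541 + (7 + (7 + 16)² - 5*(7 + 16)/3)) = 1/(30541 + (7 + 23² - 5/3*23)) = 1/(30541 + (7 + 529 - 115/3)) = 1/(30541 + 1493/3) = 1/(93116/3) = 3/93116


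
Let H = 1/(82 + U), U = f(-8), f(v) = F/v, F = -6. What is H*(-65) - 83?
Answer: -27733/331 ≈ -83.786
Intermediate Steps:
f(v) = -6/v
U = ¾ (U = -6/(-8) = -6*(-⅛) = ¾ ≈ 0.75000)
H = 4/331 (H = 1/(82 + ¾) = 1/(331/4) = 4/331 ≈ 0.012085)
H*(-65) - 83 = (4/331)*(-65) - 83 = -260/331 - 83 = -27733/331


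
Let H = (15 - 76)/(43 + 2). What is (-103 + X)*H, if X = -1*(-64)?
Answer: 793/15 ≈ 52.867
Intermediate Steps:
X = 64
H = -61/45 ≈ -1.3556
(-103 + X)*H = (-103 + 64)*(-61/45) = -39*(-61/45) = 793/15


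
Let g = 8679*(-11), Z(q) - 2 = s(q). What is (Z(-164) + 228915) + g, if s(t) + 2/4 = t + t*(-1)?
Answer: 266895/2 ≈ 1.3345e+5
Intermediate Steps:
s(t) = -½ (s(t) = -½ + (t + t*(-1)) = -½ + (t - t) = -½ + 0 = -½)
Z(q) = 3/2 (Z(q) = 2 - ½ = 3/2)
g = -95469
(Z(-164) + 228915) + g = (3/2 + 228915) - 95469 = 457833/2 - 95469 = 266895/2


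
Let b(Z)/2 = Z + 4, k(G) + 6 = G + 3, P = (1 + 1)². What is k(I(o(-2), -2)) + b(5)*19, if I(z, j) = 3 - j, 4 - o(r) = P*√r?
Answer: 344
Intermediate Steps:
P = 4 (P = 2² = 4)
o(r) = 4 - 4*√r
k(G) = -3 + G (k(G) = -6 + (G + 3) = -6 + (3 + G) = -3 + G)
b(Z) = 8 + 2*Z (b(Z) = 2*(Z + 4) = 2*(4 + Z) = 8 + 2*Z)
k(I(o(-2), -2)) + b(5)*19 = (-3 + (3 - 1*(-2))) + (8 + 2*5)*19 = (-3 + (3 + 2)) + (8 + 10)*19 = (-3 + 5) + 18*19 = 2 + 342 = 344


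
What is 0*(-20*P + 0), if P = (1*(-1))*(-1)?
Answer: 0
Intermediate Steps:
P = 1 (P = -1*(-1) = 1)
0*(-20*P + 0) = 0*(-20*1 + 0) = 0*(-20 + 0) = 0*(-20) = 0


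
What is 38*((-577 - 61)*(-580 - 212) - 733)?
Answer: 19173394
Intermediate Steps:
38*((-577 - 61)*(-580 - 212) - 733) = 38*(-638*(-792) - 733) = 38*(505296 - 733) = 38*504563 = 19173394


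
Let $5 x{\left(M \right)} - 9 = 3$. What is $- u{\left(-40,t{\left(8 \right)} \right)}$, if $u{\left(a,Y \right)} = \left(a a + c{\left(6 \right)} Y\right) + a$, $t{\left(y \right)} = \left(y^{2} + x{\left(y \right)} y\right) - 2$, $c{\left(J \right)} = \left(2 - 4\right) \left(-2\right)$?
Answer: $- \frac{9424}{5} \approx -1884.8$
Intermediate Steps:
$x{\left(M \right)} = \frac{12}{5}$ ($x{\left(M \right)} = \frac{9}{5} + \frac{1}{5} \cdot 3 = \frac{9}{5} + \frac{3}{5} = \frac{12}{5}$)
$c{\left(J \right)} = 4$ ($c{\left(J \right)} = \left(-2\right) \left(-2\right) = 4$)
$t{\left(y \right)} = -2 + y^{2} + \frac{12 y}{5}$ ($t{\left(y \right)} = \left(y^{2} + \frac{12 y}{5}\right) - 2 = -2 + y^{2} + \frac{12 y}{5}$)
$u{\left(a,Y \right)} = a + a^{2} + 4 Y$ ($u{\left(a,Y \right)} = \left(a a + 4 Y\right) + a = \left(a^{2} + 4 Y\right) + a = a + a^{2} + 4 Y$)
$- u{\left(-40,t{\left(8 \right)} \right)} = - (-40 + \left(-40\right)^{2} + 4 \left(-2 + 8^{2} + \frac{12}{5} \cdot 8\right)) = - (-40 + 1600 + 4 \left(-2 + 64 + \frac{96}{5}\right)) = - (-40 + 1600 + 4 \cdot \frac{406}{5}) = - (-40 + 1600 + \frac{1624}{5}) = \left(-1\right) \frac{9424}{5} = - \frac{9424}{5}$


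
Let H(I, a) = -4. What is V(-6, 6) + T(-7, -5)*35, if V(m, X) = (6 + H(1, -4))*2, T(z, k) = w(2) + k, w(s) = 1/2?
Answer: -307/2 ≈ -153.50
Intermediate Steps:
w(s) = ½
T(z, k) = ½ + k
V(m, X) = 4 (V(m, X) = (6 - 4)*2 = 2*2 = 4)
V(-6, 6) + T(-7, -5)*35 = 4 + (½ - 5)*35 = 4 - 9/2*35 = 4 - 315/2 = -307/2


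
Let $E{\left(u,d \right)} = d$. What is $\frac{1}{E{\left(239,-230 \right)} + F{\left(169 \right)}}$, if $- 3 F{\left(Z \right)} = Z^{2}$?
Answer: $- \frac{3}{29251} \approx -0.00010256$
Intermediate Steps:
$F{\left(Z \right)} = - \frac{Z^{2}}{3}$
$\frac{1}{E{\left(239,-230 \right)} + F{\left(169 \right)}} = \frac{1}{-230 - \frac{169^{2}}{3}} = \frac{1}{-230 - \frac{28561}{3}} = \frac{1}{- \frac{29251}{3}} = - \frac{3}{29251}$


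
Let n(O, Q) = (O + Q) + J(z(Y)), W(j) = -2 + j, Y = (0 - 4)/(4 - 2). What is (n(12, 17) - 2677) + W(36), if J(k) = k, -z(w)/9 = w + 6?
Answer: -2650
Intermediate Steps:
Y = -2 (Y = -4/2 = -4*½ = -2)
z(w) = -54 - 9*w (z(w) = -9*(w + 6) = -9*(6 + w) = -54 - 9*w)
n(O, Q) = -36 + O + Q (n(O, Q) = (O + Q) + (-54 - 9*(-2)) = (O + Q) + (-54 + 18) = (O + Q) - 36 = -36 + O + Q)
(n(12, 17) - 2677) + W(36) = ((-36 + 12 + 17) - 2677) + (-2 + 36) = (-7 - 2677) + 34 = -2684 + 34 = -2650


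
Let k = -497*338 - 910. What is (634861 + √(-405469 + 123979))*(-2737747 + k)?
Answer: -1845314281623 - 2906643*I*√281490 ≈ -1.8453e+12 - 1.5421e+9*I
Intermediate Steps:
k = -168896 (k = -167986 - 910 = -168896)
(634861 + √(-405469 + 123979))*(-2737747 + k) = (634861 + √(-405469 + 123979))*(-2737747 - 168896) = (634861 + √(-281490))*(-2906643) = (634861 + I*√281490)*(-2906643) = -1845314281623 - 2906643*I*√281490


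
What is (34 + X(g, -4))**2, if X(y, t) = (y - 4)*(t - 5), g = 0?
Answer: 4900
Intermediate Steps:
X(y, t) = (-5 + t)*(-4 + y) (X(y, t) = (-4 + y)*(-5 + t) = (-5 + t)*(-4 + y))
(34 + X(g, -4))**2 = (34 + (20 - 5*0 - 4*(-4) - 4*0))**2 = (34 + (20 + 0 + 16 + 0))**2 = (34 + 36)**2 = 70**2 = 4900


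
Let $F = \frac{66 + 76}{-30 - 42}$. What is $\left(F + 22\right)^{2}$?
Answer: $\frac{519841}{1296} \approx 401.11$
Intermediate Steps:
$F = - \frac{71}{36}$ ($F = \frac{142}{-72} = 142 \left(- \frac{1}{72}\right) = - \frac{71}{36} \approx -1.9722$)
$\left(F + 22\right)^{2} = \left(- \frac{71}{36} + 22\right)^{2} = \left(\frac{721}{36}\right)^{2} = \frac{519841}{1296}$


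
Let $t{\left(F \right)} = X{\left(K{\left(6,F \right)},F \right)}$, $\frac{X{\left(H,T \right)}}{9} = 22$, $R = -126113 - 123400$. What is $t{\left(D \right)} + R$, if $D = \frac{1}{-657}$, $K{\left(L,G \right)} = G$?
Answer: $-249315$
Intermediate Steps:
$R = -249513$ ($R = -126113 - 123400 = -249513$)
$D = - \frac{1}{657} \approx -0.0015221$
$X{\left(H,T \right)} = 198$ ($X{\left(H,T \right)} = 9 \cdot 22 = 198$)
$t{\left(F \right)} = 198$
$t{\left(D \right)} + R = 198 - 249513 = -249315$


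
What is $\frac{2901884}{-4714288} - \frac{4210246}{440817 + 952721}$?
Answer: $- \frac{2986524727555}{821192433868} \approx -3.6368$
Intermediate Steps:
$\frac{2901884}{-4714288} - \frac{4210246}{440817 + 952721} = 2901884 \left(- \frac{1}{4714288}\right) - \frac{4210246}{1393538} = - \frac{725471}{1178572} - \frac{2105123}{696769} = - \frac{2986524727555}{821192433868}$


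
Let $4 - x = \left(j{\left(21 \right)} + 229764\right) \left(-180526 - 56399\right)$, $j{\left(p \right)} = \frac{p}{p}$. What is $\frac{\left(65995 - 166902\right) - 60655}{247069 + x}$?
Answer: $- \frac{80781}{27218659849} \approx -2.9679 \cdot 10^{-6}$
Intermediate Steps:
$j{\left(p \right)} = 1$
$x = 54437072629$ ($x = 4 - \left(1 + 229764\right) \left(-180526 - 56399\right) = 4 - 229765 \left(-236925\right) = 4 - -54437072625 = 4 + 54437072625 = 54437072629$)
$\frac{\left(65995 - 166902\right) - 60655}{247069 + x} = \frac{\left(65995 - 166902\right) - 60655}{247069 + 54437072629} = \frac{\left(65995 - 166902\right) - 60655}{54437319698} = \left(-100907 - 60655\right) \frac{1}{54437319698} = \left(-161562\right) \frac{1}{54437319698} = - \frac{80781}{27218659849}$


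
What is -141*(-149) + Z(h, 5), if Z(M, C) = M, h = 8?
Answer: 21017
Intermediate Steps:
-141*(-149) + Z(h, 5) = -141*(-149) + 8 = 21009 + 8 = 21017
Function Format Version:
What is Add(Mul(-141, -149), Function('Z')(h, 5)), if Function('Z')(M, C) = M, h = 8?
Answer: 21017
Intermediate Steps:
Add(Mul(-141, -149), Function('Z')(h, 5)) = Add(Mul(-141, -149), 8) = Add(21009, 8) = 21017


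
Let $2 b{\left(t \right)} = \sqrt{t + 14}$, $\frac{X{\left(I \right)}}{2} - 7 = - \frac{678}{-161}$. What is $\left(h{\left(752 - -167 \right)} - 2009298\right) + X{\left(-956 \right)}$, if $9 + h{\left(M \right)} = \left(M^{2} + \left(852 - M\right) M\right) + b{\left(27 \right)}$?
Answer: $- \frac{197433749}{161} + \frac{\sqrt{41}}{2} \approx -1.2263 \cdot 10^{6}$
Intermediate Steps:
$X{\left(I \right)} = \frac{3610}{161}$ ($X{\left(I \right)} = 14 + 2 \left(- \frac{678}{-161}\right) = 14 + 2 \left(\left(-678\right) \left(- \frac{1}{161}\right)\right) = 14 + 2 \cdot \frac{678}{161} = 14 + \frac{1356}{161} = \frac{3610}{161}$)
$b{\left(t \right)} = \frac{\sqrt{14 + t}}{2}$ ($b{\left(t \right)} = \frac{\sqrt{t + 14}}{2} = \frac{\sqrt{14 + t}}{2}$)
$h{\left(M \right)} = -9 + M^{2} + \frac{\sqrt{41}}{2} + M \left(852 - M\right)$ ($h{\left(M \right)} = -9 + \left(\left(M^{2} + \left(852 - M\right) M\right) + \frac{\sqrt{14 + 27}}{2}\right) = -9 + \left(\left(M^{2} + M \left(852 - M\right)\right) + \frac{\sqrt{41}}{2}\right) = -9 + \left(M^{2} + \frac{\sqrt{41}}{2} + M \left(852 - M\right)\right) = -9 + M^{2} + \frac{\sqrt{41}}{2} + M \left(852 - M\right)$)
$\left(h{\left(752 - -167 \right)} - 2009298\right) + X{\left(-956 \right)} = \left(\left(-9 + \frac{\sqrt{41}}{2} + 852 \left(752 - -167\right)\right) - 2009298\right) + \frac{3610}{161} = \left(\left(-9 + \frac{\sqrt{41}}{2} + 852 \left(752 + 167\right)\right) - 2009298\right) + \frac{3610}{161} = \left(\left(-9 + \frac{\sqrt{41}}{2} + 852 \cdot 919\right) - 2009298\right) + \frac{3610}{161} = \left(\left(-9 + \frac{\sqrt{41}}{2} + 782988\right) - 2009298\right) + \frac{3610}{161} = \left(\left(782979 + \frac{\sqrt{41}}{2}\right) - 2009298\right) + \frac{3610}{161} = \left(-1226319 + \frac{\sqrt{41}}{2}\right) + \frac{3610}{161} = - \frac{197433749}{161} + \frac{\sqrt{41}}{2}$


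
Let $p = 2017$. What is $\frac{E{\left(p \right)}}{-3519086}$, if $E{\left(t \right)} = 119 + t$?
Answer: $- \frac{1068}{1759543} \approx -0.00060698$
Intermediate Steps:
$\frac{E{\left(p \right)}}{-3519086} = \frac{119 + 2017}{-3519086} = 2136 \left(- \frac{1}{3519086}\right) = - \frac{1068}{1759543}$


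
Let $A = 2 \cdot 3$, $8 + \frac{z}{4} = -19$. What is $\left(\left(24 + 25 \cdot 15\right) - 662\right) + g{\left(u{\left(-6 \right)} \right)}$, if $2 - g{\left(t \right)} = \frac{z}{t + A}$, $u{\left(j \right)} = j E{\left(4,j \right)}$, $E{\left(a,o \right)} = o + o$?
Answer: $- \frac{3375}{13} \approx -259.62$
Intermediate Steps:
$z = -108$ ($z = -32 + 4 \left(-19\right) = -32 - 76 = -108$)
$A = 6$
$E{\left(a,o \right)} = 2 o$
$u{\left(j \right)} = 2 j^{2}$ ($u{\left(j \right)} = j 2 j = 2 j^{2}$)
$g{\left(t \right)} = 2 + \frac{108}{6 + t}$ ($g{\left(t \right)} = 2 - - \frac{108}{t + 6} = 2 - - \frac{108}{6 + t} = 2 + \frac{108}{6 + t}$)
$\left(\left(24 + 25 \cdot 15\right) - 662\right) + g{\left(u{\left(-6 \right)} \right)} = \left(\left(24 + 25 \cdot 15\right) - 662\right) + \frac{2 \left(60 + 2 \left(-6\right)^{2}\right)}{6 + 2 \left(-6\right)^{2}} = \left(\left(24 + 375\right) - 662\right) + \frac{2 \left(60 + 2 \cdot 36\right)}{6 + 2 \cdot 36} = \left(399 - 662\right) + \frac{2 \left(60 + 72\right)}{6 + 72} = -263 + 2 \cdot \frac{1}{78} \cdot 132 = -263 + \frac{44}{13} = - \frac{3375}{13}$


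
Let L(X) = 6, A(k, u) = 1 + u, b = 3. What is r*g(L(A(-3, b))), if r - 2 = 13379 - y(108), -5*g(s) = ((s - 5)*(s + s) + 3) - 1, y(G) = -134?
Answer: -37842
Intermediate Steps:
g(s) = -⅖ - 2*s*(-5 + s)/5 (g(s) = -(((s - 5)*(s + s) + 3) - 1)/5 = -(((-5 + s)*(2*s) + 3) - 1)/5 = -((2*s*(-5 + s) + 3) - 1)/5 = -((3 + 2*s*(-5 + s)) - 1)/5 = -(2 + 2*s*(-5 + s))/5 = -⅖ - 2*s*(-5 + s)/5)
r = 13515 (r = 2 + (13379 - 1*(-134)) = 2 + (13379 + 134) = 2 + 13513 = 13515)
r*g(L(A(-3, b))) = 13515*(-⅖ + 2*6 - ⅖*6²) = 13515*(-⅖ + 12 - ⅖*36) = 13515*(-⅖ + 12 - 72/5) = 13515*(-14/5) = -37842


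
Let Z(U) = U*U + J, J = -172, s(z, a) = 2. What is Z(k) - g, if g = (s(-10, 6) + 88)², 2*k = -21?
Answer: -32647/4 ≈ -8161.8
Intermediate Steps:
k = -21/2 (k = (½)*(-21) = -21/2 ≈ -10.500)
g = 8100 (g = (2 + 88)² = 90² = 8100)
Z(U) = -172 + U² (Z(U) = U*U - 172 = U² - 172 = -172 + U²)
Z(k) - g = (-172 + (-21/2)²) - 1*8100 = (-172 + 441/4) - 8100 = -247/4 - 8100 = -32647/4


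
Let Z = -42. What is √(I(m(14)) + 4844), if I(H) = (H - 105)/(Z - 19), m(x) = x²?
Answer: √18018973/61 ≈ 69.588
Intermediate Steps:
I(H) = 105/61 - H/61 (I(H) = (H - 105)/(-42 - 19) = (-105 + H)/(-61) = (-105 + H)*(-1/61) = 105/61 - H/61)
√(I(m(14)) + 4844) = √((105/61 - 1/61*14²) + 4844) = √((105/61 - 1/61*196) + 4844) = √((105/61 - 196/61) + 4844) = √(-91/61 + 4844) = √(295393/61) = √18018973/61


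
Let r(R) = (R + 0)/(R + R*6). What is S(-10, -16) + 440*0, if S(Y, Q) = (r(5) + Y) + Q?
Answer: -181/7 ≈ -25.857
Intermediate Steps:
r(R) = ⅐ (r(R) = R/(R + 6*R) = R/((7*R)) = R*(1/(7*R)) = ⅐)
S(Y, Q) = ⅐ + Q + Y (S(Y, Q) = (⅐ + Y) + Q = ⅐ + Q + Y)
S(-10, -16) + 440*0 = (⅐ - 16 - 10) + 440*0 = -181/7 + 0 = -181/7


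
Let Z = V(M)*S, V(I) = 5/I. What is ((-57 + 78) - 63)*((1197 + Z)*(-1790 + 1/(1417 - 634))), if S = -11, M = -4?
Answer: 1638434161/18 ≈ 9.1024e+7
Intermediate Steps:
Z = 55/4 (Z = (5/(-4))*(-11) = (5*(-¼))*(-11) = -5/4*(-11) = 55/4 ≈ 13.750)
((-57 + 78) - 63)*((1197 + Z)*(-1790 + 1/(1417 - 634))) = ((-57 + 78) - 63)*((1197 + 55/4)*(-1790 + 1/(1417 - 634))) = (21 - 63)*(4843*(-1790 + 1/783)/4) = -101703*(-1790 + 1/783)/2 = -101703*(-1401569)/(2*783) = -42*(-234062023/108) = 1638434161/18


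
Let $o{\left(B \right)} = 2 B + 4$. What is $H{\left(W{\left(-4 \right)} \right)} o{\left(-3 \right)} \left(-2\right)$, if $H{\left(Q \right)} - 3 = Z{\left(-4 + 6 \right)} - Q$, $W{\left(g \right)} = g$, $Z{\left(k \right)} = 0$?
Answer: $28$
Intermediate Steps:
$o{\left(B \right)} = 4 + 2 B$
$H{\left(Q \right)} = 3 - Q$ ($H{\left(Q \right)} = 3 + \left(0 - Q\right) = 3 - Q$)
$H{\left(W{\left(-4 \right)} \right)} o{\left(-3 \right)} \left(-2\right) = \left(3 - -4\right) \left(4 + 2 \left(-3\right)\right) \left(-2\right) = \left(3 + 4\right) \left(4 - 6\right) \left(-2\right) = 7 \left(\left(-2\right) \left(-2\right)\right) = 7 \cdot 4 = 28$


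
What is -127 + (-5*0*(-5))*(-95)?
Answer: -127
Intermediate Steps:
-127 + (-5*0*(-5))*(-95) = -127 + (0*(-5))*(-95) = -127 + 0*(-95) = -127 + 0 = -127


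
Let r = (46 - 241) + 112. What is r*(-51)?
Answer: 4233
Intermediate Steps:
r = -83 (r = -195 + 112 = -83)
r*(-51) = -83*(-51) = 4233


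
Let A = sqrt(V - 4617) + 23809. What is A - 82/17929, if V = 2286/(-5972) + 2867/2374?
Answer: 426871479/17929 + I*sqrt(14497840893648382)/1772191 ≈ 23809.0 + 67.942*I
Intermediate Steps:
V = 1461845/1772191 (V = 2286*(-1/5972) + 2867*(1/2374) = -1143/2986 + 2867/2374 = 1461845/1772191 ≈ 0.82488)
A = 23809 + I*sqrt(14497840893648382)/1772191 (A = sqrt(1461845/1772191 - 4617) + 23809 = sqrt(-8180744002/1772191) + 23809 = I*sqrt(14497840893648382)/1772191 + 23809 = 23809 + I*sqrt(14497840893648382)/1772191 ≈ 23809.0 + 67.942*I)
A - 82/17929 = (23809 + I*sqrt(14497840893648382)/1772191) - 82/17929 = 426871479/17929 + I*sqrt(14497840893648382)/1772191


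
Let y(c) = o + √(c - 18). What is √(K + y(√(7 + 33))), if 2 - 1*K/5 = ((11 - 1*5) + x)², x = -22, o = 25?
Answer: √(-1245 + I*√2*√(9 - √10)) ≈ 0.0484 + 35.285*I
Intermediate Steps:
K = -1270 (K = 10 - 5*((11 - 1*5) - 22)² = 10 - 5*((11 - 5) - 22)² = 10 - 5*(6 - 22)² = 10 - 5*(-16)² = 10 - 5*256 = 10 - 1280 = -1270)
y(c) = 25 + √(-18 + c) (y(c) = 25 + √(c - 18) = 25 + √(-18 + c))
√(K + y(√(7 + 33))) = √(-1270 + (25 + √(-18 + √(7 + 33)))) = √(-1270 + (25 + √(-18 + √40))) = √(-1270 + (25 + √(-18 + 2*√10))) = √(-1245 + √(-18 + 2*√10))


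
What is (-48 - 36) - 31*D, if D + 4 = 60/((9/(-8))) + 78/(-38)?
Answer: 100147/57 ≈ 1757.0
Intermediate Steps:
D = -3385/57 (D = -4 + (60/((9/(-8))) + 78/(-38)) = -4 + (60/((9*(-⅛))) + 78*(-1/38)) = -4 + (60/(-9/8) - 39/19) = -4 + (60*(-8/9) - 39/19) = -4 + (-160/3 - 39/19) = -4 - 3157/57 = -3385/57 ≈ -59.386)
(-48 - 36) - 31*D = (-48 - 36) - 31*(-3385/57) = -84 + 104935/57 = 100147/57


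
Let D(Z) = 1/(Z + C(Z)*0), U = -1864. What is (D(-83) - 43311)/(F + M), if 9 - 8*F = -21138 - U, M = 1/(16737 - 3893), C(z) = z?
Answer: -92343582032/5139170345 ≈ -17.969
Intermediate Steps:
D(Z) = 1/Z (D(Z) = 1/(Z + Z*0) = 1/(Z + 0) = 1/Z)
M = 1/12844 ≈ 7.7857e-5
F = 19283/8 (F = 9/8 - (-21138 - 1*(-1864))/8 = 9/8 - (-21138 + 1864)/8 = 9/8 - ⅛*(-19274) = 9/8 + 9637/4 = 19283/8 ≈ 2410.4)
(D(-83) - 43311)/(F + M) = (1/(-83) - 43311)/(19283/8 + 1/12844) = (-1/83 - 43311)/(61917715/25688) = -3594814/83*25688/61917715 = -92343582032/5139170345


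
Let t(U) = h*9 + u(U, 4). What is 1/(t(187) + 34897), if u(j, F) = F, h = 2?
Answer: 1/34919 ≈ 2.8638e-5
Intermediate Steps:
t(U) = 22 (t(U) = 2*9 + 4 = 18 + 4 = 22)
1/(t(187) + 34897) = 1/(22 + 34897) = 1/34919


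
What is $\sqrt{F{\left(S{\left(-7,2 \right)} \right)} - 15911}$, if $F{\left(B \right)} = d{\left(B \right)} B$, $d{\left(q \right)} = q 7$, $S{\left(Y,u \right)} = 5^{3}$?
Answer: $2 \sqrt{23366} \approx 305.72$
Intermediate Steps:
$S{\left(Y,u \right)} = 125$
$d{\left(q \right)} = 7 q$
$F{\left(B \right)} = 7 B^{2}$ ($F{\left(B \right)} = 7 B B = 7 B^{2}$)
$\sqrt{F{\left(S{\left(-7,2 \right)} \right)} - 15911} = \sqrt{7 \cdot 125^{2} - 15911} = \sqrt{7 \cdot 15625 - 15911} = \sqrt{109375 - 15911} = \sqrt{93464} = 2 \sqrt{23366}$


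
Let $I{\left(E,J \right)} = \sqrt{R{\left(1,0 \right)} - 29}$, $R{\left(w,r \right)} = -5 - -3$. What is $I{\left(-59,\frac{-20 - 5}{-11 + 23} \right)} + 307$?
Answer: $307 + i \sqrt{31} \approx 307.0 + 5.5678 i$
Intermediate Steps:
$R{\left(w,r \right)} = -2$ ($R{\left(w,r \right)} = -5 + 3 = -2$)
$I{\left(E,J \right)} = i \sqrt{31}$ ($I{\left(E,J \right)} = \sqrt{-2 - 29} = \sqrt{-31} = i \sqrt{31}$)
$I{\left(-59,\frac{-20 - 5}{-11 + 23} \right)} + 307 = i \sqrt{31} + 307 = 307 + i \sqrt{31}$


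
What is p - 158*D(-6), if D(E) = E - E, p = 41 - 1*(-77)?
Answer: 118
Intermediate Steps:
p = 118 (p = 41 + 77 = 118)
D(E) = 0
p - 158*D(-6) = 118 - 158*0 = 118 + 0 = 118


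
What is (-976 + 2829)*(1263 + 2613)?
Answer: 7182228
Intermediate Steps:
(-976 + 2829)*(1263 + 2613) = 1853*3876 = 7182228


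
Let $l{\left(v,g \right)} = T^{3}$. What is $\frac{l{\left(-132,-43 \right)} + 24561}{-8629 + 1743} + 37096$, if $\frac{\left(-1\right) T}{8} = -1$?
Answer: $\frac{255417983}{6886} \approx 37092.0$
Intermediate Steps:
$T = 8$ ($T = \left(-8\right) \left(-1\right) = 8$)
$l{\left(v,g \right)} = 512$ ($l{\left(v,g \right)} = 8^{3} = 512$)
$\frac{l{\left(-132,-43 \right)} + 24561}{-8629 + 1743} + 37096 = \frac{512 + 24561}{-8629 + 1743} + 37096 = \frac{25073}{-6886} + 37096 = 25073 \left(- \frac{1}{6886}\right) + 37096 = - \frac{25073}{6886} + 37096 = \frac{255417983}{6886}$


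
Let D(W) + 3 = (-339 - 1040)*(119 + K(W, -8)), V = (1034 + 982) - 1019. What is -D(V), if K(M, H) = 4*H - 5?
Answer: 113081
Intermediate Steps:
K(M, H) = -5 + 4*H
V = 997 (V = 2016 - 1019 = 997)
D(W) = -113081 (D(W) = -3 + (-339 - 1040)*(119 + (-5 + 4*(-8))) = -3 - 1379*(119 + (-5 - 32)) = -3 - 1379*(119 - 37) = -3 - 1379*82 = -3 - 113078 = -113081)
-D(V) = -1*(-113081) = 113081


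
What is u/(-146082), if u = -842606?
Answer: 421303/73041 ≈ 5.7680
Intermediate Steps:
u/(-146082) = -842606/(-146082) = -842606*(-1/146082) = 421303/73041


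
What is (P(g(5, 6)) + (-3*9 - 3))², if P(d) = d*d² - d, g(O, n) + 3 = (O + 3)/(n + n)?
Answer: 1188100/729 ≈ 1629.8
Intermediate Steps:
g(O, n) = -3 + (3 + O)/(2*n) (g(O, n) = -3 + (O + 3)/(n + n) = -3 + (3 + O)/((2*n)) = -3 + (3 + O)*(1/(2*n)) = -3 + (3 + O)/(2*n))
P(d) = d³ - d
(P(g(5, 6)) + (-3*9 - 3))² = ((((½)*(3 + 5 - 6*6)/6)³ - (3 + 5 - 6*6)/(2*6)) + (-3*9 - 3))² = ((((½)*(⅙)*(3 + 5 - 36))³ - (3 + 5 - 36)/(2*6)) + (-27 - 3))² = ((((½)*(⅙)*(-28))³ - (-28)/(2*6)) - 30)² = (((-7/3)³ - 1*(-7/3)) - 30)² = ((-343/27 + 7/3) - 30)² = (-280/27 - 30)² = (-1090/27)² = 1188100/729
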